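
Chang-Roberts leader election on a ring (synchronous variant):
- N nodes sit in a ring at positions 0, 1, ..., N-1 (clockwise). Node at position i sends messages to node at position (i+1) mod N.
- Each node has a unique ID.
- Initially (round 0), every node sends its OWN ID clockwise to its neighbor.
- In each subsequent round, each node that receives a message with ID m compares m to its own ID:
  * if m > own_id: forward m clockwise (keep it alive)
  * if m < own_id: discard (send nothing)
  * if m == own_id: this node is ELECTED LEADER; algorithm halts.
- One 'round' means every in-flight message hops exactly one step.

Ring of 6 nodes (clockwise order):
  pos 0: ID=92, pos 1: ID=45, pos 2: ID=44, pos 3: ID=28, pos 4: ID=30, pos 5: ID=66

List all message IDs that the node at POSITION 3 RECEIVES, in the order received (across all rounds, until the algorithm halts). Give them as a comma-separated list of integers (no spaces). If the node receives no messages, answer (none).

Round 1: pos1(id45) recv 92: fwd; pos2(id44) recv 45: fwd; pos3(id28) recv 44: fwd; pos4(id30) recv 28: drop; pos5(id66) recv 30: drop; pos0(id92) recv 66: drop
Round 2: pos2(id44) recv 92: fwd; pos3(id28) recv 45: fwd; pos4(id30) recv 44: fwd
Round 3: pos3(id28) recv 92: fwd; pos4(id30) recv 45: fwd; pos5(id66) recv 44: drop
Round 4: pos4(id30) recv 92: fwd; pos5(id66) recv 45: drop
Round 5: pos5(id66) recv 92: fwd
Round 6: pos0(id92) recv 92: ELECTED

Answer: 44,45,92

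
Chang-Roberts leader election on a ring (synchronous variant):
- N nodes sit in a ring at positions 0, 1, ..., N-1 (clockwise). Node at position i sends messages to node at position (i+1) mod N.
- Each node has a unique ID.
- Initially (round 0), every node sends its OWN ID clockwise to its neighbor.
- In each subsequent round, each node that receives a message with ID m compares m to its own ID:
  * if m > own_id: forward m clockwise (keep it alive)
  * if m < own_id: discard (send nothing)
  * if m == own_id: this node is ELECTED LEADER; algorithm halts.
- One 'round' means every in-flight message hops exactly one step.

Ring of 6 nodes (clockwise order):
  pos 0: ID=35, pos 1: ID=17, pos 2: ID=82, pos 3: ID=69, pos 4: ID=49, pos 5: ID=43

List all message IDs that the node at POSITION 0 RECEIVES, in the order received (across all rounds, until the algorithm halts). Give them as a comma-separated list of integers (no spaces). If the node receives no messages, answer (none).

Round 1: pos1(id17) recv 35: fwd; pos2(id82) recv 17: drop; pos3(id69) recv 82: fwd; pos4(id49) recv 69: fwd; pos5(id43) recv 49: fwd; pos0(id35) recv 43: fwd
Round 2: pos2(id82) recv 35: drop; pos4(id49) recv 82: fwd; pos5(id43) recv 69: fwd; pos0(id35) recv 49: fwd; pos1(id17) recv 43: fwd
Round 3: pos5(id43) recv 82: fwd; pos0(id35) recv 69: fwd; pos1(id17) recv 49: fwd; pos2(id82) recv 43: drop
Round 4: pos0(id35) recv 82: fwd; pos1(id17) recv 69: fwd; pos2(id82) recv 49: drop
Round 5: pos1(id17) recv 82: fwd; pos2(id82) recv 69: drop
Round 6: pos2(id82) recv 82: ELECTED

Answer: 43,49,69,82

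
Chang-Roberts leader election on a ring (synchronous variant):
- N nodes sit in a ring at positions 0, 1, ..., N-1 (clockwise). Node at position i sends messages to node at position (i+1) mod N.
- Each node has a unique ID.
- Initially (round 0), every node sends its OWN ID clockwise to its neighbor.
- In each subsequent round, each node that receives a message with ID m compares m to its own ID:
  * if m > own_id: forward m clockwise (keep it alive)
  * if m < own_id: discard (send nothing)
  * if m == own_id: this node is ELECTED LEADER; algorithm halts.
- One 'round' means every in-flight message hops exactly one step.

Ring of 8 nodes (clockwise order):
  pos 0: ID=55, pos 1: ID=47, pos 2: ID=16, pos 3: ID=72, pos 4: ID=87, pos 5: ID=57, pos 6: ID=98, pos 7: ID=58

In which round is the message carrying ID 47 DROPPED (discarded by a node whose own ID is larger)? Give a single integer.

Answer: 2

Derivation:
Round 1: pos1(id47) recv 55: fwd; pos2(id16) recv 47: fwd; pos3(id72) recv 16: drop; pos4(id87) recv 72: drop; pos5(id57) recv 87: fwd; pos6(id98) recv 57: drop; pos7(id58) recv 98: fwd; pos0(id55) recv 58: fwd
Round 2: pos2(id16) recv 55: fwd; pos3(id72) recv 47: drop; pos6(id98) recv 87: drop; pos0(id55) recv 98: fwd; pos1(id47) recv 58: fwd
Round 3: pos3(id72) recv 55: drop; pos1(id47) recv 98: fwd; pos2(id16) recv 58: fwd
Round 4: pos2(id16) recv 98: fwd; pos3(id72) recv 58: drop
Round 5: pos3(id72) recv 98: fwd
Round 6: pos4(id87) recv 98: fwd
Round 7: pos5(id57) recv 98: fwd
Round 8: pos6(id98) recv 98: ELECTED
Message ID 47 originates at pos 1; dropped at pos 3 in round 2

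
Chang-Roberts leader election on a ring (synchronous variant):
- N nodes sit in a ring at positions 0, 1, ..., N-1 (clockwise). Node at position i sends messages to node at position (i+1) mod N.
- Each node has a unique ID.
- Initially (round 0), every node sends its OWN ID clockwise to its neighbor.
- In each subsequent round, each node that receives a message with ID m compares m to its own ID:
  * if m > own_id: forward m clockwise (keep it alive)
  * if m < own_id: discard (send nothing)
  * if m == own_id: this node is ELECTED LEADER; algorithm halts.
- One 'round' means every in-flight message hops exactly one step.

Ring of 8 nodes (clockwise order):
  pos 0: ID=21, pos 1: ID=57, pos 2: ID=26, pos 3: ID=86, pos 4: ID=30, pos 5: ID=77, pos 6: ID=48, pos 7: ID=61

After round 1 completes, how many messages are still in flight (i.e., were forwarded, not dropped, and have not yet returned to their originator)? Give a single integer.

Answer: 4

Derivation:
Round 1: pos1(id57) recv 21: drop; pos2(id26) recv 57: fwd; pos3(id86) recv 26: drop; pos4(id30) recv 86: fwd; pos5(id77) recv 30: drop; pos6(id48) recv 77: fwd; pos7(id61) recv 48: drop; pos0(id21) recv 61: fwd
After round 1: 4 messages still in flight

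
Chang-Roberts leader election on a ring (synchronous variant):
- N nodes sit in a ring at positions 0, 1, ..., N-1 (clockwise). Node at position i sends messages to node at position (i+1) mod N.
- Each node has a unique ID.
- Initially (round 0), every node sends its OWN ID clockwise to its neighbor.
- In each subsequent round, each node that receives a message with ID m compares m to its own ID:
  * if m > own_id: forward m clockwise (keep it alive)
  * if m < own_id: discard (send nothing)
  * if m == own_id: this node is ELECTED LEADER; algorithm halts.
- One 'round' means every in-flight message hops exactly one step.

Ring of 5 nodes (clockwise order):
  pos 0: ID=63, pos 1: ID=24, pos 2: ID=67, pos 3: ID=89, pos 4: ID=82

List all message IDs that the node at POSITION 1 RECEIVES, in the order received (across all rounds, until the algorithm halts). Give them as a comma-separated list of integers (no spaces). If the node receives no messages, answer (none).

Answer: 63,82,89

Derivation:
Round 1: pos1(id24) recv 63: fwd; pos2(id67) recv 24: drop; pos3(id89) recv 67: drop; pos4(id82) recv 89: fwd; pos0(id63) recv 82: fwd
Round 2: pos2(id67) recv 63: drop; pos0(id63) recv 89: fwd; pos1(id24) recv 82: fwd
Round 3: pos1(id24) recv 89: fwd; pos2(id67) recv 82: fwd
Round 4: pos2(id67) recv 89: fwd; pos3(id89) recv 82: drop
Round 5: pos3(id89) recv 89: ELECTED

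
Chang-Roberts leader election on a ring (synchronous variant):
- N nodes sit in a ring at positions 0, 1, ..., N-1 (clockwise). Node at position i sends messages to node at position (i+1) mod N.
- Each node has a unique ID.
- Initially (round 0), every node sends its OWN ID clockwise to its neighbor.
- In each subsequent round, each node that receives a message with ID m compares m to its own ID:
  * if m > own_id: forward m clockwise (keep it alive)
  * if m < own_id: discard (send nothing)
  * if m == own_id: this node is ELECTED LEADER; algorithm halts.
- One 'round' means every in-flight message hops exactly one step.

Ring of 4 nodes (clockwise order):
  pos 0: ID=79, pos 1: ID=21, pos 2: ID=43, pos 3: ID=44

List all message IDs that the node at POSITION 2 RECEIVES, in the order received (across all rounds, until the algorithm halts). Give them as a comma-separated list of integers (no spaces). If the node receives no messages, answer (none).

Round 1: pos1(id21) recv 79: fwd; pos2(id43) recv 21: drop; pos3(id44) recv 43: drop; pos0(id79) recv 44: drop
Round 2: pos2(id43) recv 79: fwd
Round 3: pos3(id44) recv 79: fwd
Round 4: pos0(id79) recv 79: ELECTED

Answer: 21,79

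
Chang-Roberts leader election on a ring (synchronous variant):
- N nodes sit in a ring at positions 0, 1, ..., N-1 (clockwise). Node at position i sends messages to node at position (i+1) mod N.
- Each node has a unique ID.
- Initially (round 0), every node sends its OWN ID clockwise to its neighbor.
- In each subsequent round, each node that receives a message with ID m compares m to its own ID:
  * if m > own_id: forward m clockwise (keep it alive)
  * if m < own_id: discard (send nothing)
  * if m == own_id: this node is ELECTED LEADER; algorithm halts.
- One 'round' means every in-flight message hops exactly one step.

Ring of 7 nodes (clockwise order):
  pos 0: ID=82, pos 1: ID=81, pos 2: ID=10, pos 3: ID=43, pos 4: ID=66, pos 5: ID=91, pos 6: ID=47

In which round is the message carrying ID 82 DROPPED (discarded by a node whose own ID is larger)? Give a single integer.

Round 1: pos1(id81) recv 82: fwd; pos2(id10) recv 81: fwd; pos3(id43) recv 10: drop; pos4(id66) recv 43: drop; pos5(id91) recv 66: drop; pos6(id47) recv 91: fwd; pos0(id82) recv 47: drop
Round 2: pos2(id10) recv 82: fwd; pos3(id43) recv 81: fwd; pos0(id82) recv 91: fwd
Round 3: pos3(id43) recv 82: fwd; pos4(id66) recv 81: fwd; pos1(id81) recv 91: fwd
Round 4: pos4(id66) recv 82: fwd; pos5(id91) recv 81: drop; pos2(id10) recv 91: fwd
Round 5: pos5(id91) recv 82: drop; pos3(id43) recv 91: fwd
Round 6: pos4(id66) recv 91: fwd
Round 7: pos5(id91) recv 91: ELECTED
Message ID 82 originates at pos 0; dropped at pos 5 in round 5

Answer: 5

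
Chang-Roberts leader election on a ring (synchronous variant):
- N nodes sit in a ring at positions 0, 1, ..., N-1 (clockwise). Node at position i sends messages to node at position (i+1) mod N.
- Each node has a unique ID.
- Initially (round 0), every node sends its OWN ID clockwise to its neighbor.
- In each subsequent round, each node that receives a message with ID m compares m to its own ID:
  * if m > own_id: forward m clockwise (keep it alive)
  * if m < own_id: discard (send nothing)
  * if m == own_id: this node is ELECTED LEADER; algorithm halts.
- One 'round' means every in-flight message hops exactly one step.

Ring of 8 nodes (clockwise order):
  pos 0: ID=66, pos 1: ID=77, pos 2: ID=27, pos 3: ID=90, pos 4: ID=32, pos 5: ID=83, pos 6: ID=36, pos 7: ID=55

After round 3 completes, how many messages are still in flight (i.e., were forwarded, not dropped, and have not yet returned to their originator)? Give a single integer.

Round 1: pos1(id77) recv 66: drop; pos2(id27) recv 77: fwd; pos3(id90) recv 27: drop; pos4(id32) recv 90: fwd; pos5(id83) recv 32: drop; pos6(id36) recv 83: fwd; pos7(id55) recv 36: drop; pos0(id66) recv 55: drop
Round 2: pos3(id90) recv 77: drop; pos5(id83) recv 90: fwd; pos7(id55) recv 83: fwd
Round 3: pos6(id36) recv 90: fwd; pos0(id66) recv 83: fwd
After round 3: 2 messages still in flight

Answer: 2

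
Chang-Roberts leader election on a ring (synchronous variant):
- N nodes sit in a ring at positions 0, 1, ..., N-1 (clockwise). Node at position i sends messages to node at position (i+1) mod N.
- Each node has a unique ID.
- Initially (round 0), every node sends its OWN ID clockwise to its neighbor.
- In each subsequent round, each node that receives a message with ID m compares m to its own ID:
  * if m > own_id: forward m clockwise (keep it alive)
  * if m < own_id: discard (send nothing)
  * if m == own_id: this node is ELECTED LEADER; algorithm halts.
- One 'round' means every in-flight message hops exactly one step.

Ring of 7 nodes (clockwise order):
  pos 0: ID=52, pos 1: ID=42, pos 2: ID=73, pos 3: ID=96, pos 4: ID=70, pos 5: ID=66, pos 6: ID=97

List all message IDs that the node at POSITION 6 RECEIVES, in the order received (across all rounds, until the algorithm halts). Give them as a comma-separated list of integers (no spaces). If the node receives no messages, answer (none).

Round 1: pos1(id42) recv 52: fwd; pos2(id73) recv 42: drop; pos3(id96) recv 73: drop; pos4(id70) recv 96: fwd; pos5(id66) recv 70: fwd; pos6(id97) recv 66: drop; pos0(id52) recv 97: fwd
Round 2: pos2(id73) recv 52: drop; pos5(id66) recv 96: fwd; pos6(id97) recv 70: drop; pos1(id42) recv 97: fwd
Round 3: pos6(id97) recv 96: drop; pos2(id73) recv 97: fwd
Round 4: pos3(id96) recv 97: fwd
Round 5: pos4(id70) recv 97: fwd
Round 6: pos5(id66) recv 97: fwd
Round 7: pos6(id97) recv 97: ELECTED

Answer: 66,70,96,97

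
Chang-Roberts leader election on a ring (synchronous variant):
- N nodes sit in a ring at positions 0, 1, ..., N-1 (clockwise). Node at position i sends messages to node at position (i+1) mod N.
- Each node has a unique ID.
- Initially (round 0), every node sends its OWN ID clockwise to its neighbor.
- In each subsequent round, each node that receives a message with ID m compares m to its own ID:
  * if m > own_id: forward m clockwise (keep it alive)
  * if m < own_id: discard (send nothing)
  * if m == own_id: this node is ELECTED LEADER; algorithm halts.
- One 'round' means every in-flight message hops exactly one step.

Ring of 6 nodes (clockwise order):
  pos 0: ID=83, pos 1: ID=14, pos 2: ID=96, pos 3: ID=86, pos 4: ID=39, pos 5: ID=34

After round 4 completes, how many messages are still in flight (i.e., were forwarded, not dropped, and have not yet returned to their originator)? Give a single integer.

Answer: 2

Derivation:
Round 1: pos1(id14) recv 83: fwd; pos2(id96) recv 14: drop; pos3(id86) recv 96: fwd; pos4(id39) recv 86: fwd; pos5(id34) recv 39: fwd; pos0(id83) recv 34: drop
Round 2: pos2(id96) recv 83: drop; pos4(id39) recv 96: fwd; pos5(id34) recv 86: fwd; pos0(id83) recv 39: drop
Round 3: pos5(id34) recv 96: fwd; pos0(id83) recv 86: fwd
Round 4: pos0(id83) recv 96: fwd; pos1(id14) recv 86: fwd
After round 4: 2 messages still in flight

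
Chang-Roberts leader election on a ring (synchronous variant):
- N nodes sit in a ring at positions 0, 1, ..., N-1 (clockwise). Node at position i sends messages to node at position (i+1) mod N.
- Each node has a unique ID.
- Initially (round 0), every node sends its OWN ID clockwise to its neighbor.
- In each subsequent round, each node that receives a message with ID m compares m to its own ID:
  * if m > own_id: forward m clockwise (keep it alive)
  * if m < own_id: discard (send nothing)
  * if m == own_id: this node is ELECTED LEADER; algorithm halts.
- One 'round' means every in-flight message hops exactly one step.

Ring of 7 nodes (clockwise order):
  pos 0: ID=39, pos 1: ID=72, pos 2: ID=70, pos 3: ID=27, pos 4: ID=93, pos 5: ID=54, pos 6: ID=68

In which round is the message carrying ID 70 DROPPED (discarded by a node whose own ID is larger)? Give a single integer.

Answer: 2

Derivation:
Round 1: pos1(id72) recv 39: drop; pos2(id70) recv 72: fwd; pos3(id27) recv 70: fwd; pos4(id93) recv 27: drop; pos5(id54) recv 93: fwd; pos6(id68) recv 54: drop; pos0(id39) recv 68: fwd
Round 2: pos3(id27) recv 72: fwd; pos4(id93) recv 70: drop; pos6(id68) recv 93: fwd; pos1(id72) recv 68: drop
Round 3: pos4(id93) recv 72: drop; pos0(id39) recv 93: fwd
Round 4: pos1(id72) recv 93: fwd
Round 5: pos2(id70) recv 93: fwd
Round 6: pos3(id27) recv 93: fwd
Round 7: pos4(id93) recv 93: ELECTED
Message ID 70 originates at pos 2; dropped at pos 4 in round 2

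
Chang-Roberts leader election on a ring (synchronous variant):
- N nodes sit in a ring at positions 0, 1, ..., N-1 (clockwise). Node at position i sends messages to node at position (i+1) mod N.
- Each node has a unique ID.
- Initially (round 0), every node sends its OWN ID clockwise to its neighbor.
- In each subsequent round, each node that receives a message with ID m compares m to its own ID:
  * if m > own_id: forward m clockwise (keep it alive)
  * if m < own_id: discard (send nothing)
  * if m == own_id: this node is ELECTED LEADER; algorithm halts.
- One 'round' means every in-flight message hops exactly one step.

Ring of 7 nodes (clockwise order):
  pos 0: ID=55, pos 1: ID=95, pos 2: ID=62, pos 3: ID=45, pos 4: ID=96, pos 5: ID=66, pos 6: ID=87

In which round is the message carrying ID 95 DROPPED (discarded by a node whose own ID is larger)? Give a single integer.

Round 1: pos1(id95) recv 55: drop; pos2(id62) recv 95: fwd; pos3(id45) recv 62: fwd; pos4(id96) recv 45: drop; pos5(id66) recv 96: fwd; pos6(id87) recv 66: drop; pos0(id55) recv 87: fwd
Round 2: pos3(id45) recv 95: fwd; pos4(id96) recv 62: drop; pos6(id87) recv 96: fwd; pos1(id95) recv 87: drop
Round 3: pos4(id96) recv 95: drop; pos0(id55) recv 96: fwd
Round 4: pos1(id95) recv 96: fwd
Round 5: pos2(id62) recv 96: fwd
Round 6: pos3(id45) recv 96: fwd
Round 7: pos4(id96) recv 96: ELECTED
Message ID 95 originates at pos 1; dropped at pos 4 in round 3

Answer: 3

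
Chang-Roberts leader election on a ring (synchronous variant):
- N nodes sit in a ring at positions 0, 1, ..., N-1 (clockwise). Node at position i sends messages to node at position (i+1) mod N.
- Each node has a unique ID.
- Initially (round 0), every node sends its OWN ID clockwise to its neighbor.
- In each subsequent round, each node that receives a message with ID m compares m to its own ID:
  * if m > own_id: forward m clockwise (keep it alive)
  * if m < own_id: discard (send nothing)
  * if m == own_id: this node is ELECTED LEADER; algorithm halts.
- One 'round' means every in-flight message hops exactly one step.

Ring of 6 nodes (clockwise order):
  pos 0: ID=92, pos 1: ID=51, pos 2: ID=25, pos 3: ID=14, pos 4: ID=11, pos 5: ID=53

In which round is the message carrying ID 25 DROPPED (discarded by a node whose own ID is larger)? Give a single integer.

Answer: 3

Derivation:
Round 1: pos1(id51) recv 92: fwd; pos2(id25) recv 51: fwd; pos3(id14) recv 25: fwd; pos4(id11) recv 14: fwd; pos5(id53) recv 11: drop; pos0(id92) recv 53: drop
Round 2: pos2(id25) recv 92: fwd; pos3(id14) recv 51: fwd; pos4(id11) recv 25: fwd; pos5(id53) recv 14: drop
Round 3: pos3(id14) recv 92: fwd; pos4(id11) recv 51: fwd; pos5(id53) recv 25: drop
Round 4: pos4(id11) recv 92: fwd; pos5(id53) recv 51: drop
Round 5: pos5(id53) recv 92: fwd
Round 6: pos0(id92) recv 92: ELECTED
Message ID 25 originates at pos 2; dropped at pos 5 in round 3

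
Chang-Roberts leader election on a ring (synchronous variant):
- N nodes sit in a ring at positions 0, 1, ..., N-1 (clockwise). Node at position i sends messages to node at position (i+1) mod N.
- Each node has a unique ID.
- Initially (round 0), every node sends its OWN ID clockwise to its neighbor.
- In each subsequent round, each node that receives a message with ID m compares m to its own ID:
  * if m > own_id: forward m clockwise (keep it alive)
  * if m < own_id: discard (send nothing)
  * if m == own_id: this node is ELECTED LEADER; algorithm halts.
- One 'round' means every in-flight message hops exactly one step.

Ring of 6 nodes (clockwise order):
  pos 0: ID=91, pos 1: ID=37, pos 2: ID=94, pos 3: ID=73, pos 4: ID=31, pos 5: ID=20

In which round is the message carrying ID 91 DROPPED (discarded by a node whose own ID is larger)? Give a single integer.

Answer: 2

Derivation:
Round 1: pos1(id37) recv 91: fwd; pos2(id94) recv 37: drop; pos3(id73) recv 94: fwd; pos4(id31) recv 73: fwd; pos5(id20) recv 31: fwd; pos0(id91) recv 20: drop
Round 2: pos2(id94) recv 91: drop; pos4(id31) recv 94: fwd; pos5(id20) recv 73: fwd; pos0(id91) recv 31: drop
Round 3: pos5(id20) recv 94: fwd; pos0(id91) recv 73: drop
Round 4: pos0(id91) recv 94: fwd
Round 5: pos1(id37) recv 94: fwd
Round 6: pos2(id94) recv 94: ELECTED
Message ID 91 originates at pos 0; dropped at pos 2 in round 2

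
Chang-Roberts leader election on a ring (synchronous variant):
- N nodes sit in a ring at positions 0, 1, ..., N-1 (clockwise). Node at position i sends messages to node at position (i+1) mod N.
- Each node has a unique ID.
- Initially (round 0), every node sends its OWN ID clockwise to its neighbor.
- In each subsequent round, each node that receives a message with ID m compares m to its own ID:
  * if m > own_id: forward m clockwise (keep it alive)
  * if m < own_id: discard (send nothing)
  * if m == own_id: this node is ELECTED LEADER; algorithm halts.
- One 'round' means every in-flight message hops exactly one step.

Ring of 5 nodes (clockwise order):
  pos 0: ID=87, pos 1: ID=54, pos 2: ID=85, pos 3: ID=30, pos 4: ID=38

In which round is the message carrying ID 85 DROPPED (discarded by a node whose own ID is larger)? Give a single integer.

Answer: 3

Derivation:
Round 1: pos1(id54) recv 87: fwd; pos2(id85) recv 54: drop; pos3(id30) recv 85: fwd; pos4(id38) recv 30: drop; pos0(id87) recv 38: drop
Round 2: pos2(id85) recv 87: fwd; pos4(id38) recv 85: fwd
Round 3: pos3(id30) recv 87: fwd; pos0(id87) recv 85: drop
Round 4: pos4(id38) recv 87: fwd
Round 5: pos0(id87) recv 87: ELECTED
Message ID 85 originates at pos 2; dropped at pos 0 in round 3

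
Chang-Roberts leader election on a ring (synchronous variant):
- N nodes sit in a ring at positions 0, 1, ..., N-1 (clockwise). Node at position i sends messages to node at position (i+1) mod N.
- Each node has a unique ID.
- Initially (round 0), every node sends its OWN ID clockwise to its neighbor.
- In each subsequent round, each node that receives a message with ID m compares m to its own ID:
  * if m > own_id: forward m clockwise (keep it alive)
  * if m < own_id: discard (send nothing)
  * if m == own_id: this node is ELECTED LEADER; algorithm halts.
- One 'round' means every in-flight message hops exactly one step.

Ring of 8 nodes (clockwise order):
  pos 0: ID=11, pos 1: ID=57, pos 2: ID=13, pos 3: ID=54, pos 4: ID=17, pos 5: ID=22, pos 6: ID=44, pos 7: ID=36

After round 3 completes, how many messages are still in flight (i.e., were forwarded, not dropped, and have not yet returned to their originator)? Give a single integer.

Round 1: pos1(id57) recv 11: drop; pos2(id13) recv 57: fwd; pos3(id54) recv 13: drop; pos4(id17) recv 54: fwd; pos5(id22) recv 17: drop; pos6(id44) recv 22: drop; pos7(id36) recv 44: fwd; pos0(id11) recv 36: fwd
Round 2: pos3(id54) recv 57: fwd; pos5(id22) recv 54: fwd; pos0(id11) recv 44: fwd; pos1(id57) recv 36: drop
Round 3: pos4(id17) recv 57: fwd; pos6(id44) recv 54: fwd; pos1(id57) recv 44: drop
After round 3: 2 messages still in flight

Answer: 2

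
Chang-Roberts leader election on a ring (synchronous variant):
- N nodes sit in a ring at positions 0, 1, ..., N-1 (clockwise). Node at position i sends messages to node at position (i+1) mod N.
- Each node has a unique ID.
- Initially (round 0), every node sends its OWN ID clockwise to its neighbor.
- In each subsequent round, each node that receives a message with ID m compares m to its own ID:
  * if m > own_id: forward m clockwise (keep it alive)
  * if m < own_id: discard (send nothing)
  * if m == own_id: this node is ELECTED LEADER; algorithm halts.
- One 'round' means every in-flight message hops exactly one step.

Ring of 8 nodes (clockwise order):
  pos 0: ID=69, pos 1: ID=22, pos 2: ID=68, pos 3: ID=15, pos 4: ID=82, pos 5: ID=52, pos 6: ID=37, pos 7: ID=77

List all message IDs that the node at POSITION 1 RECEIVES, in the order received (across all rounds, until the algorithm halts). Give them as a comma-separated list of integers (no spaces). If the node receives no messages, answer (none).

Answer: 69,77,82

Derivation:
Round 1: pos1(id22) recv 69: fwd; pos2(id68) recv 22: drop; pos3(id15) recv 68: fwd; pos4(id82) recv 15: drop; pos5(id52) recv 82: fwd; pos6(id37) recv 52: fwd; pos7(id77) recv 37: drop; pos0(id69) recv 77: fwd
Round 2: pos2(id68) recv 69: fwd; pos4(id82) recv 68: drop; pos6(id37) recv 82: fwd; pos7(id77) recv 52: drop; pos1(id22) recv 77: fwd
Round 3: pos3(id15) recv 69: fwd; pos7(id77) recv 82: fwd; pos2(id68) recv 77: fwd
Round 4: pos4(id82) recv 69: drop; pos0(id69) recv 82: fwd; pos3(id15) recv 77: fwd
Round 5: pos1(id22) recv 82: fwd; pos4(id82) recv 77: drop
Round 6: pos2(id68) recv 82: fwd
Round 7: pos3(id15) recv 82: fwd
Round 8: pos4(id82) recv 82: ELECTED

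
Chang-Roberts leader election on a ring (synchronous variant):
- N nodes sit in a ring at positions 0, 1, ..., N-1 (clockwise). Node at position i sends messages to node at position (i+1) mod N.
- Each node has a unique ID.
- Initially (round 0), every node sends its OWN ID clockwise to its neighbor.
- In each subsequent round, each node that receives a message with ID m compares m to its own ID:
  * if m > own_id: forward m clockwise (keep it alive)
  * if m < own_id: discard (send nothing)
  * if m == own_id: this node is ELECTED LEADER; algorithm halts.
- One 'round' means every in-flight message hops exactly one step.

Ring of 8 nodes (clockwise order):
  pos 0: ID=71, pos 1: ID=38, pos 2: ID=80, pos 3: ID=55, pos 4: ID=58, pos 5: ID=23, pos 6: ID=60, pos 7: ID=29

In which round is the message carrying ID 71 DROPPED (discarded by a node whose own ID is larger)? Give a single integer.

Answer: 2

Derivation:
Round 1: pos1(id38) recv 71: fwd; pos2(id80) recv 38: drop; pos3(id55) recv 80: fwd; pos4(id58) recv 55: drop; pos5(id23) recv 58: fwd; pos6(id60) recv 23: drop; pos7(id29) recv 60: fwd; pos0(id71) recv 29: drop
Round 2: pos2(id80) recv 71: drop; pos4(id58) recv 80: fwd; pos6(id60) recv 58: drop; pos0(id71) recv 60: drop
Round 3: pos5(id23) recv 80: fwd
Round 4: pos6(id60) recv 80: fwd
Round 5: pos7(id29) recv 80: fwd
Round 6: pos0(id71) recv 80: fwd
Round 7: pos1(id38) recv 80: fwd
Round 8: pos2(id80) recv 80: ELECTED
Message ID 71 originates at pos 0; dropped at pos 2 in round 2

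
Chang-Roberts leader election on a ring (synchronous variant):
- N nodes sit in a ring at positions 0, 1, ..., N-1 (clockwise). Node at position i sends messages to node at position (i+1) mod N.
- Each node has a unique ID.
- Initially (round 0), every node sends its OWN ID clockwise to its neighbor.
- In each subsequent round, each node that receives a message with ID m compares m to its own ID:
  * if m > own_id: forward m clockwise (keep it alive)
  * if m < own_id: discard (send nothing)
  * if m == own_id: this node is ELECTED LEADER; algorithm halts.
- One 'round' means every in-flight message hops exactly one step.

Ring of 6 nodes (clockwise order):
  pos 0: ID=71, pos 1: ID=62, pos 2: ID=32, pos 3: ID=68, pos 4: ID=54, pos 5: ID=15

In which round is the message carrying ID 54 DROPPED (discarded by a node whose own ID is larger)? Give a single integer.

Round 1: pos1(id62) recv 71: fwd; pos2(id32) recv 62: fwd; pos3(id68) recv 32: drop; pos4(id54) recv 68: fwd; pos5(id15) recv 54: fwd; pos0(id71) recv 15: drop
Round 2: pos2(id32) recv 71: fwd; pos3(id68) recv 62: drop; pos5(id15) recv 68: fwd; pos0(id71) recv 54: drop
Round 3: pos3(id68) recv 71: fwd; pos0(id71) recv 68: drop
Round 4: pos4(id54) recv 71: fwd
Round 5: pos5(id15) recv 71: fwd
Round 6: pos0(id71) recv 71: ELECTED
Message ID 54 originates at pos 4; dropped at pos 0 in round 2

Answer: 2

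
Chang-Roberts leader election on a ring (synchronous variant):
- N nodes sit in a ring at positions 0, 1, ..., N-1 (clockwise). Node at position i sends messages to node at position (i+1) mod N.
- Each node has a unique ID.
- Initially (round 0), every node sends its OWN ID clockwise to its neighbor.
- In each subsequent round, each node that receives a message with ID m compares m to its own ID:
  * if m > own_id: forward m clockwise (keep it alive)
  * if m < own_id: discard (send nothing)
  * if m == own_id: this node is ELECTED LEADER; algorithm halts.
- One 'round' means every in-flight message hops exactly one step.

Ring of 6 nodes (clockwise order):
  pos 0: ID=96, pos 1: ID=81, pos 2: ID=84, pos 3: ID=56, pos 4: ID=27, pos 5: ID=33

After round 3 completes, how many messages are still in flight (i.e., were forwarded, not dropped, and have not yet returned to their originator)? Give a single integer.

Answer: 2

Derivation:
Round 1: pos1(id81) recv 96: fwd; pos2(id84) recv 81: drop; pos3(id56) recv 84: fwd; pos4(id27) recv 56: fwd; pos5(id33) recv 27: drop; pos0(id96) recv 33: drop
Round 2: pos2(id84) recv 96: fwd; pos4(id27) recv 84: fwd; pos5(id33) recv 56: fwd
Round 3: pos3(id56) recv 96: fwd; pos5(id33) recv 84: fwd; pos0(id96) recv 56: drop
After round 3: 2 messages still in flight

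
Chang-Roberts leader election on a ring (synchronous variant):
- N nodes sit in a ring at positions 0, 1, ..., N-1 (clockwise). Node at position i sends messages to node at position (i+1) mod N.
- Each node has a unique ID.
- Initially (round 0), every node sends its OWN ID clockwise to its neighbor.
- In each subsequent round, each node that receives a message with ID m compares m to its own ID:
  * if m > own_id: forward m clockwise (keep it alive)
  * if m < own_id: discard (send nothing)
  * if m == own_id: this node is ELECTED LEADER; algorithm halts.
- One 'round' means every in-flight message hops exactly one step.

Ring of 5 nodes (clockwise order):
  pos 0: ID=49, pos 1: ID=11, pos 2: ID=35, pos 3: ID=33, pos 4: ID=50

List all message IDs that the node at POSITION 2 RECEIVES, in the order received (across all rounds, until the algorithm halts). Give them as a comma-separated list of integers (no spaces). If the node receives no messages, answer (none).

Round 1: pos1(id11) recv 49: fwd; pos2(id35) recv 11: drop; pos3(id33) recv 35: fwd; pos4(id50) recv 33: drop; pos0(id49) recv 50: fwd
Round 2: pos2(id35) recv 49: fwd; pos4(id50) recv 35: drop; pos1(id11) recv 50: fwd
Round 3: pos3(id33) recv 49: fwd; pos2(id35) recv 50: fwd
Round 4: pos4(id50) recv 49: drop; pos3(id33) recv 50: fwd
Round 5: pos4(id50) recv 50: ELECTED

Answer: 11,49,50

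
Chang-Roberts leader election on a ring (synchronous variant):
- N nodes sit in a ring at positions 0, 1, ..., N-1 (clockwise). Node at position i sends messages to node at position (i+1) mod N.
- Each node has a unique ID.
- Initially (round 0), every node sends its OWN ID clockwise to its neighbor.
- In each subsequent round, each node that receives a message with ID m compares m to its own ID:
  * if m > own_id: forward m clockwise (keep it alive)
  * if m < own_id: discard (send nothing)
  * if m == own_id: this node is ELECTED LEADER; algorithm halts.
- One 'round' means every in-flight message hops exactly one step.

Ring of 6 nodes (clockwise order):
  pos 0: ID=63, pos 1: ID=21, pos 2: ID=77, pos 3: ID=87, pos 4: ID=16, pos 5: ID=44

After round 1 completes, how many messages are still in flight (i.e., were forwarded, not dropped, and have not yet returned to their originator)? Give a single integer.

Round 1: pos1(id21) recv 63: fwd; pos2(id77) recv 21: drop; pos3(id87) recv 77: drop; pos4(id16) recv 87: fwd; pos5(id44) recv 16: drop; pos0(id63) recv 44: drop
After round 1: 2 messages still in flight

Answer: 2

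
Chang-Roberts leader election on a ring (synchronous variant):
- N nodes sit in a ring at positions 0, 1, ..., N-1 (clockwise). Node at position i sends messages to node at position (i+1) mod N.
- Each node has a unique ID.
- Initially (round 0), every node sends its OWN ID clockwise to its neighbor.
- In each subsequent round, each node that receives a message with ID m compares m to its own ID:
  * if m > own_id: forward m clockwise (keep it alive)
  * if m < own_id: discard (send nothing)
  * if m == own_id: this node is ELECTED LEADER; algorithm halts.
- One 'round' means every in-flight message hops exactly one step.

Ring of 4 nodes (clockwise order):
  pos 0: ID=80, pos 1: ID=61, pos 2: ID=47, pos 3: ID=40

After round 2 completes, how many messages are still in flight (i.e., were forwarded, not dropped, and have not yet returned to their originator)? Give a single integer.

Answer: 2

Derivation:
Round 1: pos1(id61) recv 80: fwd; pos2(id47) recv 61: fwd; pos3(id40) recv 47: fwd; pos0(id80) recv 40: drop
Round 2: pos2(id47) recv 80: fwd; pos3(id40) recv 61: fwd; pos0(id80) recv 47: drop
After round 2: 2 messages still in flight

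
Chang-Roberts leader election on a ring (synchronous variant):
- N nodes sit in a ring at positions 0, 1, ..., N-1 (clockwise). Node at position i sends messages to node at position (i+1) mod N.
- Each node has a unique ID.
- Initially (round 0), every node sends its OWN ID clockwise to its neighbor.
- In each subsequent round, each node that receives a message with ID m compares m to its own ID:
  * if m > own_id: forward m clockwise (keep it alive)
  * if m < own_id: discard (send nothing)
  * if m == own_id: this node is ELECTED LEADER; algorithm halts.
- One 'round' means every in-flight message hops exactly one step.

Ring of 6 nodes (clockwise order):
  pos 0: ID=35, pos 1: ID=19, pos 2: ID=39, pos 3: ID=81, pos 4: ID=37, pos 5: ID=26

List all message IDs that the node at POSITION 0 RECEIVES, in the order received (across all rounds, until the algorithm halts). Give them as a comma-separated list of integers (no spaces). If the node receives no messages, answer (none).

Round 1: pos1(id19) recv 35: fwd; pos2(id39) recv 19: drop; pos3(id81) recv 39: drop; pos4(id37) recv 81: fwd; pos5(id26) recv 37: fwd; pos0(id35) recv 26: drop
Round 2: pos2(id39) recv 35: drop; pos5(id26) recv 81: fwd; pos0(id35) recv 37: fwd
Round 3: pos0(id35) recv 81: fwd; pos1(id19) recv 37: fwd
Round 4: pos1(id19) recv 81: fwd; pos2(id39) recv 37: drop
Round 5: pos2(id39) recv 81: fwd
Round 6: pos3(id81) recv 81: ELECTED

Answer: 26,37,81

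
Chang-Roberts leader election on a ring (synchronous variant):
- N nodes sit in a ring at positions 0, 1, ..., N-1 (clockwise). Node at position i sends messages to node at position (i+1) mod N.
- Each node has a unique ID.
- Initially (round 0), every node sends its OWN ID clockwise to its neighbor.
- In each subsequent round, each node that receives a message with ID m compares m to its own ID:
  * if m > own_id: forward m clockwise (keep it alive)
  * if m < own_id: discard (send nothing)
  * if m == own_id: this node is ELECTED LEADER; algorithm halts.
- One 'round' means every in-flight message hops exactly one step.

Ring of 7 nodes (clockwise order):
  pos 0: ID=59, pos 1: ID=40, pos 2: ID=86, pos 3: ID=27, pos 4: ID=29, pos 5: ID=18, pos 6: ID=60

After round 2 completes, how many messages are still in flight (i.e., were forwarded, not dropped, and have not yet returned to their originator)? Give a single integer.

Answer: 2

Derivation:
Round 1: pos1(id40) recv 59: fwd; pos2(id86) recv 40: drop; pos3(id27) recv 86: fwd; pos4(id29) recv 27: drop; pos5(id18) recv 29: fwd; pos6(id60) recv 18: drop; pos0(id59) recv 60: fwd
Round 2: pos2(id86) recv 59: drop; pos4(id29) recv 86: fwd; pos6(id60) recv 29: drop; pos1(id40) recv 60: fwd
After round 2: 2 messages still in flight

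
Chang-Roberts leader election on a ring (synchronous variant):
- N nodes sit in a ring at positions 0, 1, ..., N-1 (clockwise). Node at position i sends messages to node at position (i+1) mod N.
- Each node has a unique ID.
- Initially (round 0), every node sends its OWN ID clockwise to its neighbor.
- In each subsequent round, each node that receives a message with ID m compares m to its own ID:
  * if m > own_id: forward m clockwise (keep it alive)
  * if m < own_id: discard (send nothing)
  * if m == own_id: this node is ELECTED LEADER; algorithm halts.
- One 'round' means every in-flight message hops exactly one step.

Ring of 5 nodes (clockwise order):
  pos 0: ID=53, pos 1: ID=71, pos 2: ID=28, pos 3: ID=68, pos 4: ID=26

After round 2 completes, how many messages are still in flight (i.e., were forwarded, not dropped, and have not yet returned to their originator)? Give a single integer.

Answer: 2

Derivation:
Round 1: pos1(id71) recv 53: drop; pos2(id28) recv 71: fwd; pos3(id68) recv 28: drop; pos4(id26) recv 68: fwd; pos0(id53) recv 26: drop
Round 2: pos3(id68) recv 71: fwd; pos0(id53) recv 68: fwd
After round 2: 2 messages still in flight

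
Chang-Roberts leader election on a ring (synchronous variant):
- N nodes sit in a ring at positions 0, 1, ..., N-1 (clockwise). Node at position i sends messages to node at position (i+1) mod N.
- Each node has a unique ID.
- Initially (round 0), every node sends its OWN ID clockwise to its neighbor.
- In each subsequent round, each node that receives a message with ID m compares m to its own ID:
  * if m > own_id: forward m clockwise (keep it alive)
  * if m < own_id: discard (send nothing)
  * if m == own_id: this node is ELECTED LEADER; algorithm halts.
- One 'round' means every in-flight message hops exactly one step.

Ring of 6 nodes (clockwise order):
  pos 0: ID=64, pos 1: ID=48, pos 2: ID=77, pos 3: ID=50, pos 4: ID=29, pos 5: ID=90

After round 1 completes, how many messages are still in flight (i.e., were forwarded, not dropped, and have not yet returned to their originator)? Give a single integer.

Answer: 4

Derivation:
Round 1: pos1(id48) recv 64: fwd; pos2(id77) recv 48: drop; pos3(id50) recv 77: fwd; pos4(id29) recv 50: fwd; pos5(id90) recv 29: drop; pos0(id64) recv 90: fwd
After round 1: 4 messages still in flight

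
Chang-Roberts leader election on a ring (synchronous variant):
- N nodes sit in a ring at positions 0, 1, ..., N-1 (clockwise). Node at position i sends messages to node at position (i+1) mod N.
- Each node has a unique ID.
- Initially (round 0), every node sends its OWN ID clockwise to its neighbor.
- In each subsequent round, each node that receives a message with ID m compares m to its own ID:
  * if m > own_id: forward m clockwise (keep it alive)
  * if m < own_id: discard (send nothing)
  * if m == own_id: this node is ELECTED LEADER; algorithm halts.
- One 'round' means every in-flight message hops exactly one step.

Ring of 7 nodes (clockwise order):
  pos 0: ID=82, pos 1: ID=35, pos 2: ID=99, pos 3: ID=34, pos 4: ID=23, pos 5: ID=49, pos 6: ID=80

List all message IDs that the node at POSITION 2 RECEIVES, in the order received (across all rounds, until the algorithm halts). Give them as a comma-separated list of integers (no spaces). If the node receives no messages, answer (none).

Round 1: pos1(id35) recv 82: fwd; pos2(id99) recv 35: drop; pos3(id34) recv 99: fwd; pos4(id23) recv 34: fwd; pos5(id49) recv 23: drop; pos6(id80) recv 49: drop; pos0(id82) recv 80: drop
Round 2: pos2(id99) recv 82: drop; pos4(id23) recv 99: fwd; pos5(id49) recv 34: drop
Round 3: pos5(id49) recv 99: fwd
Round 4: pos6(id80) recv 99: fwd
Round 5: pos0(id82) recv 99: fwd
Round 6: pos1(id35) recv 99: fwd
Round 7: pos2(id99) recv 99: ELECTED

Answer: 35,82,99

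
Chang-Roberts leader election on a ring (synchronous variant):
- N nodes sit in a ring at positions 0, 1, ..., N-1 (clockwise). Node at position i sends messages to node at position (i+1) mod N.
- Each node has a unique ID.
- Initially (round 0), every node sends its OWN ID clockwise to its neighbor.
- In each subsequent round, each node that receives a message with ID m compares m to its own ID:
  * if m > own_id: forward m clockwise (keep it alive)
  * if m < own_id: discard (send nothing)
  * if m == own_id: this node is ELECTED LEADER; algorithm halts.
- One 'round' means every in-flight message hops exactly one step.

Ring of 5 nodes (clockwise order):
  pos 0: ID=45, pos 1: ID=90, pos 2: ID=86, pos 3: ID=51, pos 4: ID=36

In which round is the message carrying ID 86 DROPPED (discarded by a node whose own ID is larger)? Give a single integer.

Round 1: pos1(id90) recv 45: drop; pos2(id86) recv 90: fwd; pos3(id51) recv 86: fwd; pos4(id36) recv 51: fwd; pos0(id45) recv 36: drop
Round 2: pos3(id51) recv 90: fwd; pos4(id36) recv 86: fwd; pos0(id45) recv 51: fwd
Round 3: pos4(id36) recv 90: fwd; pos0(id45) recv 86: fwd; pos1(id90) recv 51: drop
Round 4: pos0(id45) recv 90: fwd; pos1(id90) recv 86: drop
Round 5: pos1(id90) recv 90: ELECTED
Message ID 86 originates at pos 2; dropped at pos 1 in round 4

Answer: 4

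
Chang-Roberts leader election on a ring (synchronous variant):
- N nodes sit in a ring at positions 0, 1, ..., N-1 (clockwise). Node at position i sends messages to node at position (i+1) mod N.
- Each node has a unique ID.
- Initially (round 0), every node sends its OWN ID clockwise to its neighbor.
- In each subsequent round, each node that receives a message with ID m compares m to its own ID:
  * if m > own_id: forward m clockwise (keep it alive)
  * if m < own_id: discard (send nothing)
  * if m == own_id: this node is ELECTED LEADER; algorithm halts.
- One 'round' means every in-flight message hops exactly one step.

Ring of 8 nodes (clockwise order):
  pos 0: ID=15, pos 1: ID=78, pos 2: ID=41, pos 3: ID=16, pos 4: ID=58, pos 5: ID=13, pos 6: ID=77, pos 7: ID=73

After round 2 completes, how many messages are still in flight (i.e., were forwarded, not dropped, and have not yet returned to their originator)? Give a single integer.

Answer: 2

Derivation:
Round 1: pos1(id78) recv 15: drop; pos2(id41) recv 78: fwd; pos3(id16) recv 41: fwd; pos4(id58) recv 16: drop; pos5(id13) recv 58: fwd; pos6(id77) recv 13: drop; pos7(id73) recv 77: fwd; pos0(id15) recv 73: fwd
Round 2: pos3(id16) recv 78: fwd; pos4(id58) recv 41: drop; pos6(id77) recv 58: drop; pos0(id15) recv 77: fwd; pos1(id78) recv 73: drop
After round 2: 2 messages still in flight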